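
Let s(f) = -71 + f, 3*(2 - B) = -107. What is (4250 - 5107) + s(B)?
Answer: -2671/3 ≈ -890.33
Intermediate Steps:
B = 113/3 (B = 2 - ⅓*(-107) = 2 + 107/3 = 113/3 ≈ 37.667)
(4250 - 5107) + s(B) = (4250 - 5107) + (-71 + 113/3) = -857 - 100/3 = -2671/3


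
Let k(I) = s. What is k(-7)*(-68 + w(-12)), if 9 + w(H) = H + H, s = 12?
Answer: -1212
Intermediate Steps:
w(H) = -9 + 2*H (w(H) = -9 + (H + H) = -9 + 2*H)
k(I) = 12
k(-7)*(-68 + w(-12)) = 12*(-68 + (-9 + 2*(-12))) = 12*(-68 + (-9 - 24)) = 12*(-68 - 33) = 12*(-101) = -1212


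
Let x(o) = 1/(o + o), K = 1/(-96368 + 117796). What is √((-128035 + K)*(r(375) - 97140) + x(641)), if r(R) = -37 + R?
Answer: 2*√36535276323784086923019/3433837 ≈ 1.1133e+5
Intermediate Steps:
K = 1/21428 ≈ 4.6668e-5
x(o) = 1/(2*o)
√((-128035 + K)*(r(375) - 97140) + x(641)) = √((-128035 + 1/21428)*((-37 + 375) - 97140) + (½)/641) = √(-2743533979*(338 - 97140)/21428 + (½)*(1/641)) = √(-2743533979/21428*(-96802) + 1/1282) = √(132789788117579/10714 + 1/1282) = √(42559127091686748/3433837) = 2*√36535276323784086923019/3433837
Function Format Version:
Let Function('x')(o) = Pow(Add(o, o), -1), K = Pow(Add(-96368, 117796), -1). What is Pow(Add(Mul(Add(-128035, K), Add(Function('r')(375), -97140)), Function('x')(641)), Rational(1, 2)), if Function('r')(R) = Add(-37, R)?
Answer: Mul(Rational(2, 3433837), Pow(36535276323784086923019, Rational(1, 2))) ≈ 1.1133e+5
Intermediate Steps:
K = Rational(1, 21428) (K = Pow(21428, -1) = Rational(1, 21428) ≈ 4.6668e-5)
Function('x')(o) = Mul(Rational(1, 2), Pow(o, -1)) (Function('x')(o) = Pow(Mul(2, o), -1) = Mul(Rational(1, 2), Pow(o, -1)))
Pow(Add(Mul(Add(-128035, K), Add(Function('r')(375), -97140)), Function('x')(641)), Rational(1, 2)) = Pow(Add(Mul(Add(-128035, Rational(1, 21428)), Add(Add(-37, 375), -97140)), Mul(Rational(1, 2), Pow(641, -1))), Rational(1, 2)) = Pow(Add(Mul(Rational(-2743533979, 21428), Add(338, -97140)), Mul(Rational(1, 2), Rational(1, 641))), Rational(1, 2)) = Pow(Add(Mul(Rational(-2743533979, 21428), -96802), Rational(1, 1282)), Rational(1, 2)) = Pow(Add(Rational(132789788117579, 10714), Rational(1, 1282)), Rational(1, 2)) = Pow(Rational(42559127091686748, 3433837), Rational(1, 2)) = Mul(Rational(2, 3433837), Pow(36535276323784086923019, Rational(1, 2)))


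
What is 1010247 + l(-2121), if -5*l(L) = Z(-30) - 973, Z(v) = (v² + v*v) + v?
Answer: 5050438/5 ≈ 1.0101e+6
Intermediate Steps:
Z(v) = v + 2*v² (Z(v) = (v² + v²) + v = 2*v² + v = v + 2*v²)
l(L) = -797/5 (l(L) = -(-30*(1 + 2*(-30)) - 973)/5 = -(-30*(1 - 60) - 973)/5 = -(-30*(-59) - 973)/5 = -(1770 - 973)/5 = -⅕*797 = -797/5)
1010247 + l(-2121) = 1010247 - 797/5 = 5050438/5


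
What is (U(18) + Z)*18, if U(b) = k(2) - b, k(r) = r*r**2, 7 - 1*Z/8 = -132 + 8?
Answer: 18684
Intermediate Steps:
Z = 1048 (Z = 56 - 8*(-132 + 8) = 56 - 8*(-124) = 56 + 992 = 1048)
k(r) = r**3
U(b) = 8 - b (U(b) = 2**3 - b = 8 - b)
(U(18) + Z)*18 = ((8 - 1*18) + 1048)*18 = ((8 - 18) + 1048)*18 = (-10 + 1048)*18 = 1038*18 = 18684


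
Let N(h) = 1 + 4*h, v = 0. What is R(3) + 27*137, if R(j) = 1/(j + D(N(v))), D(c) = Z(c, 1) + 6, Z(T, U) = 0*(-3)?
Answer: 33292/9 ≈ 3699.1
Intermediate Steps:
Z(T, U) = 0
D(c) = 6 (D(c) = 0 + 6 = 6)
R(j) = 1/(6 + j) (R(j) = 1/(j + 6) = 1/(6 + j))
R(3) + 27*137 = 1/(6 + 3) + 27*137 = 1/9 + 3699 = ⅑ + 3699 = 33292/9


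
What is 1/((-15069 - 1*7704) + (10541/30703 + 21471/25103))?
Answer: -770737409/17551079180321 ≈ -4.3914e-5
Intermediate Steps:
1/((-15069 - 1*7704) + (10541/30703 + 21471/25103)) = 1/((-15069 - 7704) + (10541*(1/30703) + 21471*(1/25103))) = 1/(-22773 + (10541/30703 + 21471/25103)) = 1/(-22773 + 923834836/770737409) = 1/(-17551079180321/770737409) = -770737409/17551079180321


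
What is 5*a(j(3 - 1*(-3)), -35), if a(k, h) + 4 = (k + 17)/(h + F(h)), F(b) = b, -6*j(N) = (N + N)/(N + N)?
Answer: -1781/84 ≈ -21.202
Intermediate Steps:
j(N) = -⅙ (j(N) = -(N + N)/(6*(N + N)) = -2*N/(6*(2*N)) = -2*N*1/(2*N)/6 = -⅙*1 = -⅙)
a(k, h) = -4 + (17 + k)/(2*h) (a(k, h) = -4 + (k + 17)/(h + h) = -4 + (17 + k)/((2*h)) = -4 + (17 + k)*(1/(2*h)) = -4 + (17 + k)/(2*h))
5*a(j(3 - 1*(-3)), -35) = 5*((½)*(17 - ⅙ - 8*(-35))/(-35)) = 5*((½)*(-1/35)*(17 - ⅙ + 280)) = 5*((½)*(-1/35)*(1781/6)) = 5*(-1781/420) = -1781/84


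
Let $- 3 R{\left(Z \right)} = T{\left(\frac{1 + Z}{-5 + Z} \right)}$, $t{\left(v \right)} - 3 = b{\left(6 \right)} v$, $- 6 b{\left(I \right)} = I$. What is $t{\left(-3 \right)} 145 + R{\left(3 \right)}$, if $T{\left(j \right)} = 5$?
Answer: $\frac{2605}{3} \approx 868.33$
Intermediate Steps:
$b{\left(I \right)} = - \frac{I}{6}$
$t{\left(v \right)} = 3 - v$ ($t{\left(v \right)} = 3 + \left(- \frac{1}{6}\right) 6 v = 3 - v$)
$R{\left(Z \right)} = - \frac{5}{3}$ ($R{\left(Z \right)} = \left(- \frac{1}{3}\right) 5 = - \frac{5}{3}$)
$t{\left(-3 \right)} 145 + R{\left(3 \right)} = \left(3 - -3\right) 145 - \frac{5}{3} = \left(3 + 3\right) 145 - \frac{5}{3} = 6 \cdot 145 - \frac{5}{3} = 870 - \frac{5}{3} = \frac{2605}{3}$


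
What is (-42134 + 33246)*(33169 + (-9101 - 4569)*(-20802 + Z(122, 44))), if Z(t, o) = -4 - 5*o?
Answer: -2554931939032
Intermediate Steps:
(-42134 + 33246)*(33169 + (-9101 - 4569)*(-20802 + Z(122, 44))) = (-42134 + 33246)*(33169 + (-9101 - 4569)*(-20802 + (-4 - 5*44))) = -8888*(33169 - 13670*(-20802 + (-4 - 220))) = -8888*(33169 - 13670*(-20802 - 224)) = -8888*(33169 - 13670*(-21026)) = -8888*(33169 + 287425420) = -8888*287458589 = -2554931939032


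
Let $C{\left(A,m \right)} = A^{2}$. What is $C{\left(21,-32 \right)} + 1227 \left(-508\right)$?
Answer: $-622875$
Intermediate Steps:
$C{\left(21,-32 \right)} + 1227 \left(-508\right) = 21^{2} + 1227 \left(-508\right) = 441 - 623316 = -622875$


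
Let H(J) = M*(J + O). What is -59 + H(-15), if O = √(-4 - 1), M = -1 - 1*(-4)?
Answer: -104 + 3*I*√5 ≈ -104.0 + 6.7082*I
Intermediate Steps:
M = 3 (M = -1 + 4 = 3)
O = I*√5 (O = √(-5) = I*√5 ≈ 2.2361*I)
H(J) = 3*J + 3*I*√5 (H(J) = 3*(J + I*√5) = 3*J + 3*I*√5)
-59 + H(-15) = -59 + (3*(-15) + 3*I*√5) = -59 + (-45 + 3*I*√5) = -104 + 3*I*√5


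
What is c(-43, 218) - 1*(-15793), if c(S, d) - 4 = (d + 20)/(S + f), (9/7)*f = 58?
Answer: 302285/19 ≈ 15910.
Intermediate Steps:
f = 406/9 (f = (7/9)*58 = 406/9 ≈ 45.111)
c(S, d) = 4 + (20 + d)/(406/9 + S) (c(S, d) = 4 + (d + 20)/(S + 406/9) = 4 + (20 + d)/(406/9 + S))
c(-43, 218) - 1*(-15793) = (1804 + 9*218 + 36*(-43))/(406 + 9*(-43)) - 1*(-15793) = (1804 + 1962 - 1548)/(406 - 387) + 15793 = 2218/19 + 15793 = 302285/19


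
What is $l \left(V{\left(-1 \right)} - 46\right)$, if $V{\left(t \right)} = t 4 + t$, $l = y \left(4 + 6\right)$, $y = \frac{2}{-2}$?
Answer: $510$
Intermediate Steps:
$y = -1$ ($y = 2 \left(- \frac{1}{2}\right) = -1$)
$l = -10$ ($l = - (4 + 6) = \left(-1\right) 10 = -10$)
$V{\left(t \right)} = 5 t$ ($V{\left(t \right)} = 4 t + t = 5 t$)
$l \left(V{\left(-1 \right)} - 46\right) = - 10 \left(5 \left(-1\right) - 46\right) = - 10 \left(-5 - 46\right) = \left(-10\right) \left(-51\right) = 510$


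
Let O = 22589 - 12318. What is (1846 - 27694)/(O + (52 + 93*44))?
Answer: -8616/4805 ≈ -1.7931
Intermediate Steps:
O = 10271
(1846 - 27694)/(O + (52 + 93*44)) = (1846 - 27694)/(10271 + (52 + 93*44)) = -25848/(10271 + (52 + 4092)) = -25848/(10271 + 4144) = -25848/14415 = -25848*1/14415 = -8616/4805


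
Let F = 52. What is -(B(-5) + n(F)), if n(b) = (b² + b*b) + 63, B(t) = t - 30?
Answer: -5436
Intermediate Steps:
B(t) = -30 + t
n(b) = 63 + 2*b² (n(b) = (b² + b²) + 63 = 2*b² + 63 = 63 + 2*b²)
-(B(-5) + n(F)) = -((-30 - 5) + (63 + 2*52²)) = -(-35 + (63 + 2*2704)) = -(-35 + (63 + 5408)) = -(-35 + 5471) = -1*5436 = -5436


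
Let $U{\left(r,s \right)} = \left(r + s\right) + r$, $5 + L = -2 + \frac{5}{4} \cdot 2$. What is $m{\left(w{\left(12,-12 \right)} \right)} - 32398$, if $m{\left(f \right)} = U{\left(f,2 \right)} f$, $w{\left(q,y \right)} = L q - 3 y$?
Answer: $-31786$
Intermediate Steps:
$L = - \frac{9}{2}$ ($L = -5 - \left(2 - \frac{5}{4} \cdot 2\right) = -5 - \left(2 - 5 \cdot \frac{1}{4} \cdot 2\right) = -5 + \left(-2 + \frac{5}{4} \cdot 2\right) = -5 + \left(-2 + \frac{5}{2}\right) = -5 + \frac{1}{2} = - \frac{9}{2} \approx -4.5$)
$U{\left(r,s \right)} = s + 2 r$
$w{\left(q,y \right)} = - 3 y - \frac{9 q}{2}$ ($w{\left(q,y \right)} = - \frac{9 q}{2} - 3 y = - 3 y - \frac{9 q}{2}$)
$m{\left(f \right)} = f \left(2 + 2 f\right)$ ($m{\left(f \right)} = \left(2 + 2 f\right) f = f \left(2 + 2 f\right)$)
$m{\left(w{\left(12,-12 \right)} \right)} - 32398 = 2 \left(\left(-3\right) \left(-12\right) - 54\right) \left(1 - 18\right) - 32398 = 2 \left(36 - 54\right) \left(1 + \left(36 - 54\right)\right) - 32398 = 2 \left(-18\right) \left(1 - 18\right) - 32398 = 2 \left(-18\right) \left(-17\right) - 32398 = 612 - 32398 = -31786$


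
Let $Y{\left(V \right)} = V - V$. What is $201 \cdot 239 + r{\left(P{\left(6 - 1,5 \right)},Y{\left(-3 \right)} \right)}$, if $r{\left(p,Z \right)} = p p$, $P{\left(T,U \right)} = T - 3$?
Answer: $48043$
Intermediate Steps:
$Y{\left(V \right)} = 0$
$P{\left(T,U \right)} = -3 + T$
$r{\left(p,Z \right)} = p^{2}$
$201 \cdot 239 + r{\left(P{\left(6 - 1,5 \right)},Y{\left(-3 \right)} \right)} = 201 \cdot 239 + \left(-3 + \left(6 - 1\right)\right)^{2} = 48039 + \left(-3 + 5\right)^{2} = 48039 + 2^{2} = 48039 + 4 = 48043$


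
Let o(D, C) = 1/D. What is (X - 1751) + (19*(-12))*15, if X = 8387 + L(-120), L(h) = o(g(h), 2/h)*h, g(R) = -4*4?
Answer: 6447/2 ≈ 3223.5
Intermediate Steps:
g(R) = -16
L(h) = -h/16 (L(h) = h/(-16) = -h/16)
X = 16789/2 (X = 8387 - 1/16*(-120) = 8387 + 15/2 = 16789/2 ≈ 8394.5)
(X - 1751) + (19*(-12))*15 = (16789/2 - 1751) + (19*(-12))*15 = 13287/2 - 228*15 = 13287/2 - 3420 = 6447/2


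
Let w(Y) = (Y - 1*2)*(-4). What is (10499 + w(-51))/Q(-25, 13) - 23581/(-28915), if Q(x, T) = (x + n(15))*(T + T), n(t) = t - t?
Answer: -58876183/3758950 ≈ -15.663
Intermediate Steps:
n(t) = 0
Q(x, T) = 2*T*x (Q(x, T) = (x + 0)*(T + T) = x*(2*T) = 2*T*x)
w(Y) = 8 - 4*Y (w(Y) = (Y - 2)*(-4) = (-2 + Y)*(-4) = 8 - 4*Y)
(10499 + w(-51))/Q(-25, 13) - 23581/(-28915) = (10499 + (8 - 4*(-51)))/((2*13*(-25))) - 23581/(-28915) = (10499 + (8 + 204))/(-650) - 23581*(-1/28915) = (10499 + 212)*(-1/650) + 23581/28915 = 10711*(-1/650) + 23581/28915 = -10711/650 + 23581/28915 = -58876183/3758950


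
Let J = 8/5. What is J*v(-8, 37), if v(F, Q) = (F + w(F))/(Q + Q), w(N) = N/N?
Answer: -28/185 ≈ -0.15135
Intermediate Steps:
w(N) = 1
J = 8/5 (J = 8*(⅕) = 8/5 ≈ 1.6000)
v(F, Q) = (1 + F)/(2*Q) (v(F, Q) = (F + 1)/(Q + Q) = (1 + F)/((2*Q)) = (1 + F)*(1/(2*Q)) = (1 + F)/(2*Q))
J*v(-8, 37) = 8*((½)*(1 - 8)/37)/5 = 8*((½)*(1/37)*(-7))/5 = (8/5)*(-7/74) = -28/185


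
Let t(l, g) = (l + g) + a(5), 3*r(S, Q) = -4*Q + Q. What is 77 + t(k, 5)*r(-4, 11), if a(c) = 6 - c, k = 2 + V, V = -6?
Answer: 55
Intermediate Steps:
k = -4 (k = 2 - 6 = -4)
r(S, Q) = -Q (r(S, Q) = (-4*Q + Q)/3 = (-3*Q)/3 = -Q)
t(l, g) = 1 + g + l (t(l, g) = (l + g) + (6 - 1*5) = (g + l) + (6 - 5) = (g + l) + 1 = 1 + g + l)
77 + t(k, 5)*r(-4, 11) = 77 + (1 + 5 - 4)*(-1*11) = 77 + 2*(-11) = 77 - 22 = 55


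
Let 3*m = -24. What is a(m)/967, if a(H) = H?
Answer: -8/967 ≈ -0.0082730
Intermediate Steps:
m = -8 (m = (⅓)*(-24) = -8)
a(m)/967 = -8/967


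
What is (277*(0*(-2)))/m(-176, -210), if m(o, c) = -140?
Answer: 0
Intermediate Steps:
(277*(0*(-2)))/m(-176, -210) = (277*(0*(-2)))/(-140) = (277*0)*(-1/140) = 0*(-1/140) = 0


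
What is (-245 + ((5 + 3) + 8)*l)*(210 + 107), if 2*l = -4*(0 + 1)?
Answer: -87809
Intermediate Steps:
l = -2 (l = (-4*(0 + 1))/2 = (-4*1)/2 = (½)*(-4) = -2)
(-245 + ((5 + 3) + 8)*l)*(210 + 107) = (-245 + ((5 + 3) + 8)*(-2))*(210 + 107) = (-245 + (8 + 8)*(-2))*317 = (-245 + 16*(-2))*317 = (-245 - 32)*317 = -277*317 = -87809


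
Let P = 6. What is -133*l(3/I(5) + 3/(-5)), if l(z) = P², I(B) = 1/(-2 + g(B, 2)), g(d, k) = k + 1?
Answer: -4788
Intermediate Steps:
g(d, k) = 1 + k
I(B) = 1 (I(B) = 1/(-2 + (1 + 2)) = 1/(-2 + 3) = 1/1 = 1)
l(z) = 36 (l(z) = 6² = 36)
-133*l(3/I(5) + 3/(-5)) = -133*36 = -4788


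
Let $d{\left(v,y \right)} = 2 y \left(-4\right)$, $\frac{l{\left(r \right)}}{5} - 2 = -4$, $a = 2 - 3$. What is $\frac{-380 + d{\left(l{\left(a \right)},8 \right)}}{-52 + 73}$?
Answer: $- \frac{148}{7} \approx -21.143$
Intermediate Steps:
$a = -1$ ($a = 2 - 3 = -1$)
$l{\left(r \right)} = -10$ ($l{\left(r \right)} = 10 + 5 \left(-4\right) = 10 - 20 = -10$)
$d{\left(v,y \right)} = - 8 y$
$\frac{-380 + d{\left(l{\left(a \right)},8 \right)}}{-52 + 73} = \frac{-380 - 64}{-52 + 73} = \frac{-380 - 64}{21} = \left(-444\right) \frac{1}{21} = - \frac{148}{7}$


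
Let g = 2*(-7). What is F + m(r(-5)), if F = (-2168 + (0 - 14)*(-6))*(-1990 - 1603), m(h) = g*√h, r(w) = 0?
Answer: 7487812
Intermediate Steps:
g = -14
m(h) = -14*√h
F = 7487812 (F = (-2168 - 14*(-6))*(-3593) = (-2168 + 84)*(-3593) = -2084*(-3593) = 7487812)
F + m(r(-5)) = 7487812 - 14*√0 = 7487812 - 14*0 = 7487812 + 0 = 7487812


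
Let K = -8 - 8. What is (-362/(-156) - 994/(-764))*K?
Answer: -431632/7449 ≈ -57.945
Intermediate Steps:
K = -16
(-362/(-156) - 994/(-764))*K = (-362/(-156) - 994/(-764))*(-16) = (-362*(-1/156) - 994*(-1/764))*(-16) = (181/78 + 497/382)*(-16) = (26977/7449)*(-16) = -431632/7449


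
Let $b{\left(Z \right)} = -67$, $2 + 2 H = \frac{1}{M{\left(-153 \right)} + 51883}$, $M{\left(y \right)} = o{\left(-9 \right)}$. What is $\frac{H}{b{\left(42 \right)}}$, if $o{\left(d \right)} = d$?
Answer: $\frac{103747}{6951116} \approx 0.014925$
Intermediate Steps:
$M{\left(y \right)} = -9$
$H = - \frac{103747}{103748}$ ($H = -1 + \frac{1}{2 \left(-9 + 51883\right)} = -1 + \frac{1}{2 \cdot 51874} = -1 + \frac{1}{2} \cdot \frac{1}{51874} = -1 + \frac{1}{103748} = - \frac{103747}{103748} \approx -0.99999$)
$\frac{H}{b{\left(42 \right)}} = - \frac{103747}{103748 \left(-67\right)} = \left(- \frac{103747}{103748}\right) \left(- \frac{1}{67}\right) = \frac{103747}{6951116}$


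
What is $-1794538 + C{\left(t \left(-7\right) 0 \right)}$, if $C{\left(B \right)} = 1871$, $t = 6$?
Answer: $-1792667$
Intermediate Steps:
$-1794538 + C{\left(t \left(-7\right) 0 \right)} = -1794538 + 1871 = -1792667$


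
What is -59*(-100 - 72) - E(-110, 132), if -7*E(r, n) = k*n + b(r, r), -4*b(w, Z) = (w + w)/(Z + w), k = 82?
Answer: 46777/4 ≈ 11694.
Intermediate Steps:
b(w, Z) = -w/(2*(Z + w)) (b(w, Z) = -(w + w)/(4*(Z + w)) = -2*w/(4*(Z + w)) = -w/(2*(Z + w)))
E(r, n) = 1/28 - 82*n/7 (E(r, n) = -(82*n - r/(2*r + 2*r))/7 = -(82*n - r/(4*r))/7 = -(82*n - r*1/(4*r))/7 = -(82*n - ¼)/7 = -(-¼ + 82*n)/7 = 1/28 - 82*n/7)
-59*(-100 - 72) - E(-110, 132) = -59*(-100 - 72) - (1/28 - 82/7*132) = -59*(-172) - (1/28 - 10824/7) = 10148 - 1*(-6185/4) = 10148 + 6185/4 = 46777/4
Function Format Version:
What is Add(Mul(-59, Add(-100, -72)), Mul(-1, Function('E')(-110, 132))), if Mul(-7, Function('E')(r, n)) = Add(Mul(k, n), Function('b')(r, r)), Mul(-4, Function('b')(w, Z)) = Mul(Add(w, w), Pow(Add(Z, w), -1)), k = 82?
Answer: Rational(46777, 4) ≈ 11694.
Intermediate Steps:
Function('b')(w, Z) = Mul(Rational(-1, 2), w, Pow(Add(Z, w), -1)) (Function('b')(w, Z) = Mul(Rational(-1, 4), Mul(Add(w, w), Pow(Add(Z, w), -1))) = Mul(Rational(-1, 4), Mul(Mul(2, w), Pow(Add(Z, w), -1))) = Mul(Rational(-1, 4), Mul(2, w, Pow(Add(Z, w), -1))) = Mul(Rational(-1, 2), w, Pow(Add(Z, w), -1)))
Function('E')(r, n) = Add(Rational(1, 28), Mul(Rational(-82, 7), n)) (Function('E')(r, n) = Mul(Rational(-1, 7), Add(Mul(82, n), Mul(-1, r, Pow(Add(Mul(2, r), Mul(2, r)), -1)))) = Mul(Rational(-1, 7), Add(Mul(82, n), Mul(-1, r, Pow(Mul(4, r), -1)))) = Mul(Rational(-1, 7), Add(Mul(82, n), Mul(-1, r, Mul(Rational(1, 4), Pow(r, -1))))) = Mul(Rational(-1, 7), Add(Mul(82, n), Rational(-1, 4))) = Mul(Rational(-1, 7), Add(Rational(-1, 4), Mul(82, n))) = Add(Rational(1, 28), Mul(Rational(-82, 7), n)))
Add(Mul(-59, Add(-100, -72)), Mul(-1, Function('E')(-110, 132))) = Add(Mul(-59, Add(-100, -72)), Mul(-1, Add(Rational(1, 28), Mul(Rational(-82, 7), 132)))) = Add(Mul(-59, -172), Mul(-1, Add(Rational(1, 28), Rational(-10824, 7)))) = Add(10148, Mul(-1, Rational(-6185, 4))) = Add(10148, Rational(6185, 4)) = Rational(46777, 4)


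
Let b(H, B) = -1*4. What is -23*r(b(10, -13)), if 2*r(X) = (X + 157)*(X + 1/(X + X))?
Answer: 116127/16 ≈ 7257.9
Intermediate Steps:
b(H, B) = -4
r(X) = (157 + X)*(X + 1/(2*X))/2 (r(X) = ((X + 157)*(X + 1/(X + X)))/2 = ((157 + X)*(X + 1/(2*X)))/2 = (157 + X)*(X + 1/(2*X))/2)
-23*r(b(10, -13)) = -23*(157 - 4*(1 + 2*(-4)² + 314*(-4)))/(4*(-4)) = -23*(-1)*(157 - 4*(1 + 2*16 - 1256))/(4*4) = -23*(-1)*(157 - 4*(1 + 32 - 1256))/(4*4) = -23*(-1)*(157 - 4*(-1223))/(4*4) = -23*(-1)*(157 + 4892)/(4*4) = -23*(-1)*5049/(4*4) = -23*(-5049/16) = 116127/16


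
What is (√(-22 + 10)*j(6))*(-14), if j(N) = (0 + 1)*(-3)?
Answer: 84*I*√3 ≈ 145.49*I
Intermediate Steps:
j(N) = -3 (j(N) = 1*(-3) = -3)
(√(-22 + 10)*j(6))*(-14) = (√(-22 + 10)*(-3))*(-14) = (√(-12)*(-3))*(-14) = ((2*I*√3)*(-3))*(-14) = -6*I*√3*(-14) = 84*I*√3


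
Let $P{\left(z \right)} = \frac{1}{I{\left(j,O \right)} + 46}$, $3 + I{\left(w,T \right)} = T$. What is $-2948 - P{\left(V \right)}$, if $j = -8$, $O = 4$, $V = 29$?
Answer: $- \frac{138557}{47} \approx -2948.0$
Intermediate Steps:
$I{\left(w,T \right)} = -3 + T$
$P{\left(z \right)} = \frac{1}{47}$ ($P{\left(z \right)} = \frac{1}{\left(-3 + 4\right) + 46} = \frac{1}{1 + 46} = \frac{1}{47}$)
$-2948 - P{\left(V \right)} = -2948 - \frac{1}{47} = - \frac{138557}{47}$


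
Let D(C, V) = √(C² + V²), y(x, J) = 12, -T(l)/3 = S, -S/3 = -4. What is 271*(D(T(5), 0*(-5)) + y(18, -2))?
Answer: 13008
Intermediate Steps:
S = 12 (S = -3*(-4) = 12)
T(l) = -36 (T(l) = -3*12 = -36)
271*(D(T(5), 0*(-5)) + y(18, -2)) = 271*(√((-36)² + (0*(-5))²) + 12) = 271*(√(1296 + 0²) + 12) = 271*(√(1296 + 0) + 12) = 271*(√1296 + 12) = 271*(36 + 12) = 271*48 = 13008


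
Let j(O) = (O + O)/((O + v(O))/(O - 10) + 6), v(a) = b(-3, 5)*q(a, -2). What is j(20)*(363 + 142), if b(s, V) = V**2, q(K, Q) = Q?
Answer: 20200/3 ≈ 6733.3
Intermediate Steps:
v(a) = -50 (v(a) = 5**2*(-2) = 25*(-2) = -50)
j(O) = 2*O/(6 + (-50 + O)/(-10 + O)) (j(O) = (O + O)/((O - 50)/(O - 10) + 6) = (2*O)/((-50 + O)/(-10 + O) + 6) = (2*O)/(6 + (-50 + O)/(-10 + O)) = 2*O/(6 + (-50 + O)/(-10 + O)))
j(20)*(363 + 142) = (2*20*(-10 + 20)/(-110 + 7*20))*(363 + 142) = (2*20*10/(-110 + 140))*505 = (2*20*10/30)*505 = (2*20*(1/30)*10)*505 = (40/3)*505 = 20200/3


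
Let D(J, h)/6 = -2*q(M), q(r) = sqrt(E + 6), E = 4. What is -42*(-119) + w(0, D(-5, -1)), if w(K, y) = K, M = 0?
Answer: 4998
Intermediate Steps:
q(r) = sqrt(10) (q(r) = sqrt(4 + 6) = sqrt(10))
D(J, h) = -12*sqrt(10) (D(J, h) = 6*(-2*sqrt(10)) = -12*sqrt(10))
-42*(-119) + w(0, D(-5, -1)) = -42*(-119) + 0 = 4998 + 0 = 4998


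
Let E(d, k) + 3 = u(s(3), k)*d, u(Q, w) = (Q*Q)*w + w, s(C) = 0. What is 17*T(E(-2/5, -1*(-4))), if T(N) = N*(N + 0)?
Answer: 8993/25 ≈ 359.72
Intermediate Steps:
u(Q, w) = w + w*Q² (u(Q, w) = Q²*w + w = w*Q² + w = w + w*Q²)
E(d, k) = -3 + d*k (E(d, k) = -3 + (k*(1 + 0²))*d = -3 + (k*(1 + 0))*d = -3 + (k*1)*d = -3 + k*d = -3 + d*k)
T(N) = N² (T(N) = N*N = N²)
17*T(E(-2/5, -1*(-4))) = 17*(-3 + (-2/5)*(-1*(-4)))² = 17*(-3 - 2*⅕*4)² = 17*(-3 - ⅖*4)² = 17*(-3 - 8/5)² = 17*(-23/5)² = 17*(529/25) = 8993/25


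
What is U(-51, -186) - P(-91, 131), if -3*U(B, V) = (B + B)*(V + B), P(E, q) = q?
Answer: -8189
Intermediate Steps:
U(B, V) = -2*B*(B + V)/3 (U(B, V) = -(B + B)*(V + B)/3 = -2*B*(B + V)/3)
U(-51, -186) - P(-91, 131) = -⅔*(-51)*(-51 - 186) - 1*131 = -⅔*(-51)*(-237) - 131 = -8058 - 131 = -8189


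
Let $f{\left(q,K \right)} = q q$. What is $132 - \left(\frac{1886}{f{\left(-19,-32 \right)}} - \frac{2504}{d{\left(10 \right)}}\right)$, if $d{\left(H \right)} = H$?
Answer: $\frac{680802}{1805} \approx 377.18$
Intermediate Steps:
$f{\left(q,K \right)} = q^{2}$
$132 - \left(\frac{1886}{f{\left(-19,-32 \right)}} - \frac{2504}{d{\left(10 \right)}}\right) = 132 - \left(\frac{1886}{\left(-19\right)^{2}} - \frac{2504}{10}\right) = 132 - \left(\frac{1886}{361} - \frac{1252}{5}\right) = 132 - - \frac{442542}{1805} = 132 + \frac{442542}{1805} = \frac{680802}{1805}$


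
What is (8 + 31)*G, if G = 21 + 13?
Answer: 1326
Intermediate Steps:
G = 34
(8 + 31)*G = (8 + 31)*34 = 39*34 = 1326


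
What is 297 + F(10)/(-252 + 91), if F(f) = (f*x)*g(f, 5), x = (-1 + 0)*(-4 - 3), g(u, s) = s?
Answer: 6781/23 ≈ 294.83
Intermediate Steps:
x = 7 (x = -1*(-7) = 7)
F(f) = 35*f (F(f) = (f*7)*5 = (7*f)*5 = 35*f)
297 + F(10)/(-252 + 91) = 297 + (35*10)/(-252 + 91) = 297 + 350/(-161) = 297 + 350*(-1/161) = 297 - 50/23 = 6781/23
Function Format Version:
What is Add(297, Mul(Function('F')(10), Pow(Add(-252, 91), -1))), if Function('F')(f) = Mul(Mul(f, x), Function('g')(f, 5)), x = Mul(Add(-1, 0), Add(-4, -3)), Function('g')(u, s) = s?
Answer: Rational(6781, 23) ≈ 294.83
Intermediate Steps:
x = 7 (x = Mul(-1, -7) = 7)
Function('F')(f) = Mul(35, f) (Function('F')(f) = Mul(Mul(f, 7), 5) = Mul(Mul(7, f), 5) = Mul(35, f))
Add(297, Mul(Function('F')(10), Pow(Add(-252, 91), -1))) = Add(297, Mul(Mul(35, 10), Pow(Add(-252, 91), -1))) = Add(297, Mul(350, Pow(-161, -1))) = Add(297, Mul(350, Rational(-1, 161))) = Add(297, Rational(-50, 23)) = Rational(6781, 23)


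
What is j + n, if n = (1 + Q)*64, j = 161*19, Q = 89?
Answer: 8819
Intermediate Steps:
j = 3059
n = 5760 (n = (1 + 89)*64 = 90*64 = 5760)
j + n = 3059 + 5760 = 8819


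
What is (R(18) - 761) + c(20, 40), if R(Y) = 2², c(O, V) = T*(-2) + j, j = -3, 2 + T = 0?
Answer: -756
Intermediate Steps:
T = -2 (T = -2 + 0 = -2)
c(O, V) = 1 (c(O, V) = -2*(-2) - 3 = 4 - 3 = 1)
R(Y) = 4
(R(18) - 761) + c(20, 40) = (4 - 761) + 1 = -757 + 1 = -756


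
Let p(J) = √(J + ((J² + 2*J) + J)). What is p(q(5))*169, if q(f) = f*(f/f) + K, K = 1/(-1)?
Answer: 676*√2 ≈ 956.01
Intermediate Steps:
K = -1
q(f) = -1 + f (q(f) = f*(f/f) - 1 = f*1 - 1 = f - 1 = -1 + f)
p(J) = √(J² + 4*J) (p(J) = √(J + (J² + 3*J)) = √(J² + 4*J))
p(q(5))*169 = √((-1 + 5)*(4 + (-1 + 5)))*169 = √(4*(4 + 4))*169 = √(4*8)*169 = √32*169 = (4*√2)*169 = 676*√2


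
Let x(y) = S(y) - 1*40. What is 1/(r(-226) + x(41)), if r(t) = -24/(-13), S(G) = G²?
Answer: 13/21357 ≈ 0.00060870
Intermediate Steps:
x(y) = -40 + y² (x(y) = y² - 1*40 = y² - 40 = -40 + y²)
r(t) = 24/13 (r(t) = -24*(-1/13) = 24/13)
1/(r(-226) + x(41)) = 1/(24/13 + (-40 + 41²)) = 1/(24/13 + (-40 + 1681)) = 1/(24/13 + 1641) = 1/(21357/13) = 13/21357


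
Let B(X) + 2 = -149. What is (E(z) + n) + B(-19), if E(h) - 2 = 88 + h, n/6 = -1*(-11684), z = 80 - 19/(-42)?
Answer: 2945185/42 ≈ 70124.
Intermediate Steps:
z = 3379/42 (z = 80 - 19*(-1)/42 = 80 - 1*(-19/42) = 80 + 19/42 = 3379/42 ≈ 80.452)
B(X) = -151 (B(X) = -2 - 149 = -151)
n = 70104 (n = 6*(-1*(-11684)) = 6*11684 = 70104)
E(h) = 90 + h (E(h) = 2 + (88 + h) = 90 + h)
(E(z) + n) + B(-19) = ((90 + 3379/42) + 70104) - 151 = (7159/42 + 70104) - 151 = 2951527/42 - 151 = 2945185/42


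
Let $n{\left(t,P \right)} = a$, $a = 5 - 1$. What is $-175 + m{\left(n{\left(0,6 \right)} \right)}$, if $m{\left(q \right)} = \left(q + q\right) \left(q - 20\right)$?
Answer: $-303$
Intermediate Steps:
$a = 4$
$n{\left(t,P \right)} = 4$
$m{\left(q \right)} = 2 q \left(-20 + q\right)$
$-175 + m{\left(n{\left(0,6 \right)} \right)} = -175 + 2 \cdot 4 \left(-20 + 4\right) = -175 + 2 \cdot 4 \left(-16\right) = -175 - 128 = -303$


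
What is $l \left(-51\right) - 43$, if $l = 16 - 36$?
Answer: $977$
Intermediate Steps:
$l = -20$ ($l = 16 - 36 = -20$)
$l \left(-51\right) - 43 = \left(-20\right) \left(-51\right) - 43 = 1020 - 43 = 977$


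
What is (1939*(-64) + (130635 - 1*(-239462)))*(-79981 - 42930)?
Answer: -30236228911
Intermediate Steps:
(1939*(-64) + (130635 - 1*(-239462)))*(-79981 - 42930) = (-124096 + (130635 + 239462))*(-122911) = (-124096 + 370097)*(-122911) = 246001*(-122911) = -30236228911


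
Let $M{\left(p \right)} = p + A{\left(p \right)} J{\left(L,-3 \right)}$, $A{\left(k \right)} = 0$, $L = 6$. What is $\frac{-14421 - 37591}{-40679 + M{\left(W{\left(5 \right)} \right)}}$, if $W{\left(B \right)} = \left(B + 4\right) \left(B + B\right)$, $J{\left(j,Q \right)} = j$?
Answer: $\frac{52012}{40589} \approx 1.2814$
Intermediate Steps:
$W{\left(B \right)} = 2 B \left(4 + B\right)$ ($W{\left(B \right)} = \left(4 + B\right) 2 B = 2 B \left(4 + B\right)$)
$M{\left(p \right)} = p$ ($M{\left(p \right)} = p + 0 \cdot 6 = p + 0 = p$)
$\frac{-14421 - 37591}{-40679 + M{\left(W{\left(5 \right)} \right)}} = \frac{-14421 - 37591}{-40679 + 2 \cdot 5 \left(4 + 5\right)} = - \frac{52012}{-40679 + 2 \cdot 5 \cdot 9} = - \frac{52012}{-40679 + 90} = - \frac{52012}{-40589} = \left(-52012\right) \left(- \frac{1}{40589}\right) = \frac{52012}{40589}$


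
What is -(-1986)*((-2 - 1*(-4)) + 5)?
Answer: 13902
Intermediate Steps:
-(-1986)*((-2 - 1*(-4)) + 5) = -(-1986)*((-2 + 4) + 5) = -(-1986)*(2 + 5) = -(-1986)*7 = -1986*(-7) = 13902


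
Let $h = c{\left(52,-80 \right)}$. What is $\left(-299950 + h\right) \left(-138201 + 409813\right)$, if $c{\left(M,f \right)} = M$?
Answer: $-81455895576$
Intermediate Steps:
$h = 52$
$\left(-299950 + h\right) \left(-138201 + 409813\right) = \left(-299950 + 52\right) \left(-138201 + 409813\right) = \left(-299898\right) 271612 = -81455895576$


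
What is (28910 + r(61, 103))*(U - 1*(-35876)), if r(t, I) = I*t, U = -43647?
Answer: -273484803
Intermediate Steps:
(28910 + r(61, 103))*(U - 1*(-35876)) = (28910 + 103*61)*(-43647 - 1*(-35876)) = (28910 + 6283)*(-43647 + 35876) = 35193*(-7771) = -273484803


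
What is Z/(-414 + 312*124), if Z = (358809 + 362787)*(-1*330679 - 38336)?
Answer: -44379957990/6379 ≈ -6.9572e+6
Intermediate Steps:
Z = -266279747940 (Z = 721596*(-330679 - 38336) = 721596*(-369015) = -266279747940)
Z/(-414 + 312*124) = -266279747940/(-414 + 312*124) = -266279747940/(-414 + 38688) = -266279747940/38274 = -266279747940*1/38274 = -44379957990/6379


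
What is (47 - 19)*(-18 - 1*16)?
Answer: -952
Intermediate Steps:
(47 - 19)*(-18 - 1*16) = 28*(-18 - 16) = 28*(-34) = -952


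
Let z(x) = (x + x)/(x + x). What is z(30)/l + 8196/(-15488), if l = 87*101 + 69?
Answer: -2267759/4286304 ≈ -0.52907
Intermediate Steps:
z(x) = 1 (z(x) = (2*x)/((2*x)) = (2*x)*(1/(2*x)) = 1)
l = 8856 (l = 8787 + 69 = 8856)
z(30)/l + 8196/(-15488) = 1/8856 + 8196/(-15488) = 1*(1/8856) + 8196*(-1/15488) = 1/8856 - 2049/3872 = -2267759/4286304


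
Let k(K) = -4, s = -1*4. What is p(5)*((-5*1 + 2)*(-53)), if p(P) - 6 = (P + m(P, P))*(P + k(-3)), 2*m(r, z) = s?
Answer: 1431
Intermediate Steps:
s = -4
m(r, z) = -2 (m(r, z) = (½)*(-4) = -2)
p(P) = 6 + (-4 + P)*(-2 + P) (p(P) = 6 + (P - 2)*(P - 4) = 6 + (-2 + P)*(-4 + P) = 6 + (-4 + P)*(-2 + P))
p(5)*((-5*1 + 2)*(-53)) = (14 + 5² - 6*5)*((-5*1 + 2)*(-53)) = (14 + 25 - 30)*((-5 + 2)*(-53)) = 9*(-3*(-53)) = 9*159 = 1431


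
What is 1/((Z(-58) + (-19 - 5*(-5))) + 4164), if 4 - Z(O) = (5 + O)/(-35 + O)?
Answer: 93/388129 ≈ 0.00023961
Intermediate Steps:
Z(O) = 4 - (5 + O)/(-35 + O)
1/((Z(-58) + (-19 - 5*(-5))) + 4164) = 1/(((-145 + 3*(-58))/(-35 - 58) + (-19 - 5*(-5))) + 4164) = 1/(((-145 - 174)/(-93) + (-19 + 25)) + 4164) = 1/((-1/93*(-319) + 6) + 4164) = 1/((319/93 + 6) + 4164) = 1/(877/93 + 4164) = 1/(388129/93) = 93/388129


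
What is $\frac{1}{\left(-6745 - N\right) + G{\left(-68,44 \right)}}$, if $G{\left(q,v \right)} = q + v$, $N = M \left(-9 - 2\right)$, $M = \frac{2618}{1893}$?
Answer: $- \frac{1893}{12784919} \approx -0.00014807$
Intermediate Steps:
$M = \frac{2618}{1893}$ ($M = 2618 \cdot \frac{1}{1893} = \frac{2618}{1893} \approx 1.383$)
$N = - \frac{28798}{1893}$ ($N = \frac{2618 \left(-9 - 2\right)}{1893} = \frac{2618}{1893} \left(-11\right) = - \frac{28798}{1893} \approx -15.213$)
$\frac{1}{\left(-6745 - N\right) + G{\left(-68,44 \right)}} = \frac{1}{\left(-6745 - - \frac{28798}{1893}\right) + \left(-68 + 44\right)} = \frac{1}{\left(-6745 + \frac{28798}{1893}\right) - 24} = \frac{1}{- \frac{12739487}{1893} - 24} = \frac{1}{- \frac{12784919}{1893}} = - \frac{1893}{12784919}$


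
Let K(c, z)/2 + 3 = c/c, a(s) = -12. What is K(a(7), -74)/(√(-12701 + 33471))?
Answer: -2*√20770/10385 ≈ -0.027755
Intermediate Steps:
K(c, z) = -4 (K(c, z) = -6 + 2*(c/c) = -6 + 2*1 = -6 + 2 = -4)
K(a(7), -74)/(√(-12701 + 33471)) = -4/√(-12701 + 33471) = -4*√20770/20770 = -2*√20770/10385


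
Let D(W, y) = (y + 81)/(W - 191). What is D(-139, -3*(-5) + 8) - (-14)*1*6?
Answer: 13808/165 ≈ 83.685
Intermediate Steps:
D(W, y) = (81 + y)/(-191 + W)
D(-139, -3*(-5) + 8) - (-14)*1*6 = (81 + (-3*(-5) + 8))/(-191 - 139) - (-14)*1*6 = (81 + (15 + 8))/(-330) - (-14)*6 = -(81 + 23)/330 - 1*(-84) = -1/330*104 + 84 = -52/165 + 84 = 13808/165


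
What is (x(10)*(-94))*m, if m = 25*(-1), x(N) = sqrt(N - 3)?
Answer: 2350*sqrt(7) ≈ 6217.5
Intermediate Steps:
x(N) = sqrt(-3 + N)
m = -25
(x(10)*(-94))*m = (sqrt(-3 + 10)*(-94))*(-25) = (sqrt(7)*(-94))*(-25) = -94*sqrt(7)*(-25) = 2350*sqrt(7)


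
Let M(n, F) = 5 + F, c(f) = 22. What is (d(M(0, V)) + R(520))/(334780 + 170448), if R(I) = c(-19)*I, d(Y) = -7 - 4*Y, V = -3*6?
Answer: 11485/505228 ≈ 0.022732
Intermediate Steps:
V = -18
R(I) = 22*I
(d(M(0, V)) + R(520))/(334780 + 170448) = ((-7 - 4*(5 - 18)) + 22*520)/(334780 + 170448) = ((-7 - 4*(-13)) + 11440)/505228 = ((-7 + 52) + 11440)*(1/505228) = (45 + 11440)*(1/505228) = 11485*(1/505228) = 11485/505228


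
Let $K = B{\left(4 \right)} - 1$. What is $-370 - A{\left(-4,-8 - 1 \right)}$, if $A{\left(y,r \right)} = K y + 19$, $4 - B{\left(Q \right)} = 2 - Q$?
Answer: $-369$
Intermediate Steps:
$B{\left(Q \right)} = 2 + Q$ ($B{\left(Q \right)} = 4 - \left(2 - Q\right) = 4 + \left(-2 + Q\right) = 2 + Q$)
$K = 5$ ($K = \left(2 + 4\right) - 1 = 6 - 1 = 5$)
$A{\left(y,r \right)} = 19 + 5 y$ ($A{\left(y,r \right)} = 5 y + 19 = 19 + 5 y$)
$-370 - A{\left(-4,-8 - 1 \right)} = -370 - \left(19 + 5 \left(-4\right)\right) = -370 - \left(19 - 20\right) = -370 - -1 = -370 + 1 = -369$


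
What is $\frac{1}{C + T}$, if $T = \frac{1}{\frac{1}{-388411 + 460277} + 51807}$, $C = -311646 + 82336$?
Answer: $- \frac{3723161863}{853758246732664} \approx -4.3609 \cdot 10^{-6}$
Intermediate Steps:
$C = -229310$
$T = \frac{71866}{3723161863}$ ($T = \frac{1}{\frac{1}{71866} + 51807} = \frac{1}{\frac{3723161863}{71866}} = \frac{71866}{3723161863} \approx 1.9302 \cdot 10^{-5}$)
$\frac{1}{C + T} = \frac{1}{-229310 + \frac{71866}{3723161863}} = \frac{1}{- \frac{853758246732664}{3723161863}} = - \frac{3723161863}{853758246732664}$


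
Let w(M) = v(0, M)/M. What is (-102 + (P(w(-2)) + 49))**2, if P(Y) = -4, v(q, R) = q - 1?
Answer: 3249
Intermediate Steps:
v(q, R) = -1 + q
w(M) = -1/M (w(M) = (-1 + 0)/M = -1/M)
(-102 + (P(w(-2)) + 49))**2 = (-102 + (-4 + 49))**2 = (-102 + 45)**2 = (-57)**2 = 3249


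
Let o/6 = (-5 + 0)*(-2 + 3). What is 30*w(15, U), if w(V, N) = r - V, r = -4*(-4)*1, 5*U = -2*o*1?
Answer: 30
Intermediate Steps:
o = -30 (o = 6*((-5 + 0)*(-2 + 3)) = 6*(-5*1) = 6*(-5) = -30)
U = 12 (U = (-2*(-30)*1)/5 = (60*1)/5 = (⅕)*60 = 12)
r = 16 (r = 16*1 = 16)
w(V, N) = 16 - V
30*w(15, U) = 30*(16 - 1*15) = 30*(16 - 15) = 30*1 = 30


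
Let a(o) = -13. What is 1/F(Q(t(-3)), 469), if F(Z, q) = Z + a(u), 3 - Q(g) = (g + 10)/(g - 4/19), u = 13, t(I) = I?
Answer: -61/477 ≈ -0.12788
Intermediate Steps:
Q(g) = 3 - (10 + g)/(-4/19 + g) (Q(g) = 3 - (g + 10)/(g - 4/19) = 3 - (10 + g)/(g - 4*1/19) = 3 - (10 + g)/(g - 4/19) = 3 - (10 + g)/(-4/19 + g))
F(Z, q) = -13 + Z (F(Z, q) = Z - 13 = -13 + Z)
1/F(Q(t(-3)), 469) = 1/(-13 + 2*(-101 + 19*(-3))/(-4 + 19*(-3))) = 1/(-13 + 2*(-101 - 57)/(-4 - 57)) = 1/(-13 + 2*(-158)/(-61)) = 1/(-13 + 2*(-1/61)*(-158)) = 1/(-13 + 316/61) = 1/(-477/61) = -61/477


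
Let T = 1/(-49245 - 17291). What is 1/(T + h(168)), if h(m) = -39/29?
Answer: -1929544/2594933 ≈ -0.74358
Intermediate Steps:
h(m) = -39/29 (h(m) = -39*1/29 = -39/29)
T = -1/66536 (T = 1/(-66536) = -1/66536 ≈ -1.5029e-5)
1/(T + h(168)) = 1/(-1/66536 - 39/29) = 1/(-2594933/1929544) = -1929544/2594933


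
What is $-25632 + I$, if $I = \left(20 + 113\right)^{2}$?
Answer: $-7943$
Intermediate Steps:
$I = 17689$ ($I = 133^{2} = 17689$)
$-25632 + I = -25632 + 17689 = -7943$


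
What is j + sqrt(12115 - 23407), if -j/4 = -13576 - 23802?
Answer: 149512 + 2*I*sqrt(2823) ≈ 1.4951e+5 + 106.26*I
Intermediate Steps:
j = 149512 (j = -4*(-13576 - 23802) = -4*(-37378) = 149512)
j + sqrt(12115 - 23407) = 149512 + sqrt(12115 - 23407) = 149512 + sqrt(-11292) = 149512 + 2*I*sqrt(2823)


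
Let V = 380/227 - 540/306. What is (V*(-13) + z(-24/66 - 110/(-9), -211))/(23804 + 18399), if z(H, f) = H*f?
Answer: -955477876/16123276323 ≈ -0.059261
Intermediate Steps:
V = -350/3859 (V = 380*(1/227) - 540*1/306 = 380/227 - 30/17 = -350/3859 ≈ -0.090697)
(V*(-13) + z(-24/66 - 110/(-9), -211))/(23804 + 18399) = (-350/3859*(-13) + (-24/66 - 110/(-9))*(-211))/(23804 + 18399) = (4550/3859 + (-24*1/66 - 110*(-⅑))*(-211))/42203 = (4550/3859 + (-4/11 + 110/9)*(-211))*(1/42203) = (4550/3859 + (1174/99)*(-211))*(1/42203) = (4550/3859 - 247714/99)*(1/42203) = -955477876/382041*1/42203 = -955477876/16123276323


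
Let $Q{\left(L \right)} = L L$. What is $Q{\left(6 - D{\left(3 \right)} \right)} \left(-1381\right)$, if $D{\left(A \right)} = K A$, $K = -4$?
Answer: $-447444$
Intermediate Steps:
$D{\left(A \right)} = - 4 A$
$Q{\left(L \right)} = L^{2}$
$Q{\left(6 - D{\left(3 \right)} \right)} \left(-1381\right) = \left(6 - \left(-4\right) 3\right)^{2} \left(-1381\right) = \left(6 - -12\right)^{2} \left(-1381\right) = \left(6 + 12\right)^{2} \left(-1381\right) = 18^{2} \left(-1381\right) = 324 \left(-1381\right) = -447444$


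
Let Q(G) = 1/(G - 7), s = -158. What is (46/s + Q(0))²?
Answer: 57600/305809 ≈ 0.18835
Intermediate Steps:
Q(G) = 1/(-7 + G)
(46/s + Q(0))² = (46/(-158) + 1/(-7 + 0))² = (46*(-1/158) + 1/(-7))² = (-23/79 - ⅐)² = (-240/553)² = 57600/305809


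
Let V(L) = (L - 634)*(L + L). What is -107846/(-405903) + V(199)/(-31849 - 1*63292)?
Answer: 80534562676/38618017323 ≈ 2.0854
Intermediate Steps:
V(L) = 2*L*(-634 + L) (V(L) = (-634 + L)*(2*L) = 2*L*(-634 + L))
-107846/(-405903) + V(199)/(-31849 - 1*63292) = -107846/(-405903) + (2*199*(-634 + 199))/(-31849 - 1*63292) = -107846*(-1/405903) + (2*199*(-435))/(-31849 - 63292) = 107846/405903 - 173130/(-95141) = 107846/405903 - 173130*(-1/95141) = 107846/405903 + 173130/95141 = 80534562676/38618017323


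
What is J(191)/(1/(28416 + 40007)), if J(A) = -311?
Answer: -21279553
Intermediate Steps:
J(191)/(1/(28416 + 40007)) = -311/(1/(28416 + 40007)) = -311/(1/68423) = -311/1/68423 = -311*68423 = -21279553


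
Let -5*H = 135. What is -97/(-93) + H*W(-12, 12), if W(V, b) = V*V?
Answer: -361487/93 ≈ -3887.0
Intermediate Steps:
W(V, b) = V²
H = -27 (H = -⅕*135 = -27)
-97/(-93) + H*W(-12, 12) = -97/(-93) - 27*(-12)² = -97*(-1/93) - 27*144 = 97/93 - 3888 = -361487/93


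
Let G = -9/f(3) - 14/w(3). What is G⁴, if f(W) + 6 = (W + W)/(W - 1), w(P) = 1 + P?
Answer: 1/16 ≈ 0.062500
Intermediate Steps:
f(W) = -6 + 2*W/(-1 + W) (f(W) = -6 + (W + W)/(W - 1) = -6 + (2*W)/(-1 + W) = -6 + 2*W/(-1 + W))
G = -½ (G = -9*(-1 + 3)/(2*(3 - 2*3)) - 14/(1 + 3) = -9/(3 - 6) - 14/4 = -9/(2*(½)*(-3)) - 14*¼ = -9/(-3) - 7/2 = -9*(-⅓) - 7/2 = 3 - 7/2 = -½ ≈ -0.50000)
G⁴ = (-½)⁴ = 1/16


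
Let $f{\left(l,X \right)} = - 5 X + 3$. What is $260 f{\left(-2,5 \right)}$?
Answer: $-5720$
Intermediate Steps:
$f{\left(l,X \right)} = 3 - 5 X$
$260 f{\left(-2,5 \right)} = 260 \left(3 - 25\right) = 260 \left(-22\right) = -5720$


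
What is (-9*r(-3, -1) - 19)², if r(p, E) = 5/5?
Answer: 784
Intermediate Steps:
r(p, E) = 1 (r(p, E) = 5*(⅕) = 1)
(-9*r(-3, -1) - 19)² = (-9*1 - 19)² = (-9 - 19)² = (-28)² = 784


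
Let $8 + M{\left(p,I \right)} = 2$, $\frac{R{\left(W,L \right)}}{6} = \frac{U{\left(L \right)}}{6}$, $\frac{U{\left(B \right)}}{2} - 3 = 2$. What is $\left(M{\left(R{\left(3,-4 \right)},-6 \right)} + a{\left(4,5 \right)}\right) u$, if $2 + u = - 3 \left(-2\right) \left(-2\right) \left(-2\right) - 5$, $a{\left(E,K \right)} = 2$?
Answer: $-68$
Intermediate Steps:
$U{\left(B \right)} = 10$ ($U{\left(B \right)} = 6 + 2 \cdot 2 = 6 + 4 = 10$)
$R{\left(W,L \right)} = 10$ ($R{\left(W,L \right)} = 6 \cdot \frac{10}{6} = 6 \cdot 10 \cdot \frac{1}{6} = 6 \cdot \frac{5}{3} = 10$)
$M{\left(p,I \right)} = -6$ ($M{\left(p,I \right)} = -8 + 2 = -6$)
$u = 17$ ($u = -2 - \left(5 + 3 \left(-2\right) \left(-2\right) \left(-2\right)\right) = -2 - \left(5 + 3 \cdot 4 \left(-2\right)\right) = -2 - -19 = -2 + \left(24 - 5\right) = -2 + 19 = 17$)
$\left(M{\left(R{\left(3,-4 \right)},-6 \right)} + a{\left(4,5 \right)}\right) u = \left(-6 + 2\right) 17 = \left(-4\right) 17 = -68$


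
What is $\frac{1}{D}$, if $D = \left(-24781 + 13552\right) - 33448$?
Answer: $- \frac{1}{44677} \approx -2.2383 \cdot 10^{-5}$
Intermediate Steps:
$D = -44677$ ($D = -11229 - 33448 = -44677$)
$\frac{1}{D} = \frac{1}{-44677} = - \frac{1}{44677}$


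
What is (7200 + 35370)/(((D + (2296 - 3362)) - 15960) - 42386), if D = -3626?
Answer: -495/733 ≈ -0.67531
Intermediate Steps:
(7200 + 35370)/(((D + (2296 - 3362)) - 15960) - 42386) = (7200 + 35370)/(((-3626 + (2296 - 3362)) - 15960) - 42386) = 42570/(((-3626 - 1066) - 15960) - 42386) = 42570/((-4692 - 15960) - 42386) = 42570/(-20652 - 42386) = 42570/(-63038) = 42570*(-1/63038) = -495/733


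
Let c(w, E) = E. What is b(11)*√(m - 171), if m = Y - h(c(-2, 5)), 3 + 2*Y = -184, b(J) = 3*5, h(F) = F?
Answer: 105*I*√22/2 ≈ 246.25*I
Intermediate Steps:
b(J) = 15
Y = -187/2 (Y = -3/2 + (½)*(-184) = -3/2 - 92 = -187/2 ≈ -93.500)
m = -197/2 (m = -187/2 - 1*5 = -187/2 - 5 = -197/2 ≈ -98.500)
b(11)*√(m - 171) = 15*√(-197/2 - 171) = 15*√(-539/2) = 15*(7*I*√22/2) = 105*I*√22/2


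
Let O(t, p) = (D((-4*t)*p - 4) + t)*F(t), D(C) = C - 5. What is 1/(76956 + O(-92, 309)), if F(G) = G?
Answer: -1/10375256 ≈ -9.6383e-8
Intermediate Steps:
D(C) = -5 + C
O(t, p) = t*(-9 + t - 4*p*t) (O(t, p) = ((-5 + ((-4*t)*p - 4)) + t)*t = ((-5 + (-4*p*t - 4)) + t)*t = ((-5 + (-4 - 4*p*t)) + t)*t = ((-9 - 4*p*t) + t)*t = (-9 + t - 4*p*t)*t = t*(-9 + t - 4*p*t))
1/(76956 + O(-92, 309)) = 1/(76956 - 92*(-9 - 92 - 4*309*(-92))) = 1/(76956 - 92*(-9 - 92 + 113712)) = 1/(76956 - 92*113611) = 1/(76956 - 10452212) = 1/(-10375256) = -1/10375256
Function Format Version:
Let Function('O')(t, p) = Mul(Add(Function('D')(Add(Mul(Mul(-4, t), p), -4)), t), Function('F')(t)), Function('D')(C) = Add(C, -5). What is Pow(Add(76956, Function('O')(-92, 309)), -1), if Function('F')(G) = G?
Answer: Rational(-1, 10375256) ≈ -9.6383e-8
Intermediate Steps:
Function('D')(C) = Add(-5, C)
Function('O')(t, p) = Mul(t, Add(-9, t, Mul(-4, p, t))) (Function('O')(t, p) = Mul(Add(Add(-5, Add(Mul(Mul(-4, t), p), -4)), t), t) = Mul(Add(Add(-5, Add(Mul(-4, p, t), -4)), t), t) = Mul(Add(Add(-5, Add(-4, Mul(-4, p, t))), t), t) = Mul(Add(Add(-9, Mul(-4, p, t)), t), t) = Mul(Add(-9, t, Mul(-4, p, t)), t) = Mul(t, Add(-9, t, Mul(-4, p, t))))
Pow(Add(76956, Function('O')(-92, 309)), -1) = Pow(Add(76956, Mul(-92, Add(-9, -92, Mul(-4, 309, -92)))), -1) = Pow(Add(76956, Mul(-92, Add(-9, -92, 113712))), -1) = Pow(Add(76956, Mul(-92, 113611)), -1) = Pow(Add(76956, -10452212), -1) = Pow(-10375256, -1) = Rational(-1, 10375256)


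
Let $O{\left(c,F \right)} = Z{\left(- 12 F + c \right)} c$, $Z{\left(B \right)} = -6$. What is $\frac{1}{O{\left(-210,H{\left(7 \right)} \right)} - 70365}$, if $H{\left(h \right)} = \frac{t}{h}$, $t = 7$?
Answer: $- \frac{1}{69105} \approx -1.4471 \cdot 10^{-5}$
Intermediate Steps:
$H{\left(h \right)} = \frac{7}{h}$
$O{\left(c,F \right)} = - 6 c$
$\frac{1}{O{\left(-210,H{\left(7 \right)} \right)} - 70365} = \frac{1}{\left(-6\right) \left(-210\right) - 70365} = \frac{1}{1260 - 70365} = \frac{1}{-69105} = - \frac{1}{69105}$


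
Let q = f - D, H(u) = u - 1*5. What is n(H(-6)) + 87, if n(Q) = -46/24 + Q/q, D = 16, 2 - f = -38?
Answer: 677/8 ≈ 84.625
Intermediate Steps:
f = 40 (f = 2 - 1*(-38) = 2 + 38 = 40)
H(u) = -5 + u (H(u) = u - 5 = -5 + u)
q = 24 (q = 40 - 1*16 = 40 - 16 = 24)
n(Q) = -23/12 + Q/24 (n(Q) = -46/24 + Q/24 = -46*1/24 + Q*(1/24) = -23/12 + Q/24)
n(H(-6)) + 87 = (-23/12 + (-5 - 6)/24) + 87 = (-23/12 + (1/24)*(-11)) + 87 = (-23/12 - 11/24) + 87 = -19/8 + 87 = 677/8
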